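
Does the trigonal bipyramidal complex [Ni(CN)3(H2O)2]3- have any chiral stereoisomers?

no

A trigonal bipyramid has two axial and three equatorial sites, which are chemically inequivalent.
Systematic placement gives 3 geometric isomers: H2O both equatorial; H2O one axial, one equatorial; H2O both axial.
Each arrangement has an internal mirror plane or centre of symmetry, so none is chiral.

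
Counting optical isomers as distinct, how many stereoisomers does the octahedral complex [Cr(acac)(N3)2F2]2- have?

The six octahedral sites form three mutually perpendicular trans pairs.
Each acac is bidentate and must span two cis positions.
Systematic placement gives 3 geometric isomers: N3 cis, F trans; N3 cis, F cis (chiral); N3 trans, F cis.
One of these lacks any improper symmetry element and so occurs as an enantiomeric pair, giving 3 + 1 = 4 stereoisomers in total.

4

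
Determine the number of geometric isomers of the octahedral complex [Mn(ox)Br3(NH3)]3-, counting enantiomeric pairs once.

An octahedron has six vertices in three trans pairs; every non-trans pair is cis.
Each ox is bidentate and must span two cis positions.
There are 2 geometric isomers: Br mer; Br fac.

2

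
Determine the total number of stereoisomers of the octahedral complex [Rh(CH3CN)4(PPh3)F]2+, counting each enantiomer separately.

2

An octahedron has six vertices in three trans pairs; every non-trans pair is cis.
Systematic placement gives 2 geometric isomers: PPh3 and F mutually trans; PPh3 and F mutually cis.
Each arrangement has an internal mirror plane or centre of symmetry, so none is chiral.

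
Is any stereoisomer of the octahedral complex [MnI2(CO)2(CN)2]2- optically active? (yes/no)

Working through the distinct placements yields 5 geometric isomers: I trans, CO trans, CN trans; I cis, CO cis, CN trans; I trans, CO cis, CN cis; I cis, CO cis, CN cis (chiral); I cis, CO trans, CN cis.
One of these lacks any improper symmetry element and so occurs as an enantiomeric pair, giving 5 + 1 = 6 stereoisomers in total.

yes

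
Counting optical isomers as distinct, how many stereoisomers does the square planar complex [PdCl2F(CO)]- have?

A square has two trans pairs of vertices; adjacent vertices are cis.
Working through the distinct placements yields 2 geometric isomers: Cl cis; Cl trans.
Each arrangement has an internal mirror plane or centre of symmetry, so none is chiral.

2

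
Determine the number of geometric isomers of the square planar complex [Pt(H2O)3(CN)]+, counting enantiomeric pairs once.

In a square planar complex each vertex has one trans partner and two cis neighbours.
Only one geometric arrangement is possible.

1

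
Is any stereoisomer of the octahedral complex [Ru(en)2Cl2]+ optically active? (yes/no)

yes

The six octahedral sites form three mutually perpendicular trans pairs.
Each en is bidentate and must span two cis positions.
The distinct arrangements are (2 in all): Cl trans; Cl cis (chiral).
One of these lacks any improper symmetry element and so occurs as an enantiomeric pair, giving 2 + 1 = 3 stereoisomers in total.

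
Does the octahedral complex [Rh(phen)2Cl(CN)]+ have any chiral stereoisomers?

In an octahedral complex each vertex has one trans partner and four cis neighbours.
Each phen is bidentate and must span two cis positions.
The distinct arrangements are (2 in all): Cl and CN mutually trans; Cl and CN mutually cis (chiral).
One of these lacks any improper symmetry element and so occurs as an enantiomeric pair, giving 2 + 1 = 3 stereoisomers in total.

yes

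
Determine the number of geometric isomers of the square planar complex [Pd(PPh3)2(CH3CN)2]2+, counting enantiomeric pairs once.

2

In a square planar complex each vertex has one trans partner and two cis neighbours.
The distinct arrangements are (2 in all): PPh3 cis; PPh3 trans.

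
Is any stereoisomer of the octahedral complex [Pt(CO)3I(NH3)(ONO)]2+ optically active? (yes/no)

yes

The six octahedral sites form three mutually perpendicular trans pairs.
Working through the distinct placements yields 4 geometric isomers: CO mer (3 arrangements); CO fac (chiral).
One of these lacks any improper symmetry element and so occurs as an enantiomeric pair, giving 4 + 1 = 5 stereoisomers in total.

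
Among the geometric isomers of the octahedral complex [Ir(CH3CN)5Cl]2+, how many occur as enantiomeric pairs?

The six octahedral sites form three mutually perpendicular trans pairs.
Only one geometric arrangement is possible.

0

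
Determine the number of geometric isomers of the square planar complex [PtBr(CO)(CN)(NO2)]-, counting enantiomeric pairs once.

A square has two trans pairs of vertices; adjacent vertices are cis.
Working through the distinct placements yields 3 geometric isomers: (Br/CO trans, CN/NO2 trans); (Br/NO2 trans, CN/CO trans); (Br/CN trans, CO/NO2 trans).

3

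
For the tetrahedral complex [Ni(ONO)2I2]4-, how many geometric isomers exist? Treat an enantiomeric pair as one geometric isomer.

1

In a tetrahedral complex all four positions are equivalent and every pair of ligands is adjacent — there is no cis/trans distinction.
Only one geometric arrangement is possible.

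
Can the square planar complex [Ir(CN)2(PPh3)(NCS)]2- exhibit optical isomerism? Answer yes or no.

no

In a square planar complex each vertex has one trans partner and two cis neighbours.
There are 2 geometric isomers: CN cis; CN trans.
Each arrangement has an internal mirror plane or centre of symmetry, so none is chiral.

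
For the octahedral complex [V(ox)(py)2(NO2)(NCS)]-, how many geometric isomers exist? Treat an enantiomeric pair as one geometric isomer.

An octahedron has six vertices in three trans pairs; every non-trans pair is cis.
Each ox is bidentate and must span two cis positions.
There are 4 geometric isomers: py cis (3 arrangements, 2 chiral); py trans.

4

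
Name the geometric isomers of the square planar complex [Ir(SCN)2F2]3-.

Working through the distinct placements yields 2 geometric isomers: SCN cis; SCN trans.

cis and trans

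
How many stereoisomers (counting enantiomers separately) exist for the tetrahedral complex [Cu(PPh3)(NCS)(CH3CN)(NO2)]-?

In a tetrahedral complex all four positions are equivalent and every pair of ligands is adjacent — there is no cis/trans distinction.
Only one geometric arrangement is possible; it has no improper symmetry element, so it exists as a pair of enantiomers (2 stereoisomers).

2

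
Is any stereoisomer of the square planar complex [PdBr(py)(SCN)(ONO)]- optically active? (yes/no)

A square has two trans pairs of vertices; adjacent vertices are cis.
Systematic placement gives 3 geometric isomers: (Br/SCN trans, ONO/py trans); (Br/py trans, ONO/SCN trans); (Br/ONO trans, SCN/py trans).
Each arrangement has an internal mirror plane or centre of symmetry, so none is chiral.

no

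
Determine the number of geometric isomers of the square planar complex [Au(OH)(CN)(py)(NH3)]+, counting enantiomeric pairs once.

3

Systematic placement gives 3 geometric isomers: (CN/OH trans, NH3/py trans); (CN/py trans, NH3/OH trans); (CN/NH3 trans, OH/py trans).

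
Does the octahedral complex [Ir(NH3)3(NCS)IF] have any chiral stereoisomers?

yes

The six octahedral sites form three mutually perpendicular trans pairs.
Systematic placement gives 4 geometric isomers: NH3 mer (3 arrangements); NH3 fac (chiral).
One of these lacks any improper symmetry element and so occurs as an enantiomeric pair, giving 4 + 1 = 5 stereoisomers in total.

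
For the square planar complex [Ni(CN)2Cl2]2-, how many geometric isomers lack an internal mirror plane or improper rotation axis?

0

There are 2 geometric isomers: CN cis; CN trans.
Each arrangement has an internal mirror plane or centre of symmetry, so none is chiral.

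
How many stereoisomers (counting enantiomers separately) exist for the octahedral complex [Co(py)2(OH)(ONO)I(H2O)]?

In an octahedral complex each vertex has one trans partner and four cis neighbours.
Exhaustive case analysis gives 9 geometric isomers.
Of these, 6 lack any improper symmetry element and so occur as enantiomeric pairs, giving 9 + 6 = 15 stereoisomers in total.

15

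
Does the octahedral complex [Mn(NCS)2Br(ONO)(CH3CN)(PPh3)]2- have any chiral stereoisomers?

The six octahedral sites form three mutually perpendicular trans pairs.
Systematic enumeration (placing each ligand type in turn and discarding arrangements equivalent by rotation or reflection) gives 9 geometric isomers.
Of these, 6 lack any improper symmetry element and so occur as enantiomeric pairs, giving 9 + 6 = 15 stereoisomers in total.

yes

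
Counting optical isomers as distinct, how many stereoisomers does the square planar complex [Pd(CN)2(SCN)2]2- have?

2

A square has two trans pairs of vertices; adjacent vertices are cis.
The distinct arrangements are (2 in all): CN cis; CN trans.
Each arrangement has an internal mirror plane or centre of symmetry, so none is chiral.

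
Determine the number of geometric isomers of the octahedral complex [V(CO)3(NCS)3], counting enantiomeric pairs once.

2

The six octahedral sites form three mutually perpendicular trans pairs.
Working through the distinct placements yields 2 geometric isomers: CO mer; CO fac.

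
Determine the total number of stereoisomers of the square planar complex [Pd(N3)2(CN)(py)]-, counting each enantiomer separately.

In a square planar complex each vertex has one trans partner and two cis neighbours.
There are 2 geometric isomers: N3 cis; N3 trans.
Each arrangement has an internal mirror plane or centre of symmetry, so none is chiral.

2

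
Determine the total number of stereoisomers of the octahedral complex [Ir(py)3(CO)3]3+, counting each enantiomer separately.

2

The six octahedral sites form three mutually perpendicular trans pairs.
Working through the distinct placements yields 2 geometric isomers: py mer; py fac.
Each arrangement has an internal mirror plane or centre of symmetry, so none is chiral.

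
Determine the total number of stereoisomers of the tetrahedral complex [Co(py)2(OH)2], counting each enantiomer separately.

1

In a tetrahedral complex all four positions are equivalent and every pair of ligands is adjacent — there is no cis/trans distinction.
Only one geometric arrangement is possible.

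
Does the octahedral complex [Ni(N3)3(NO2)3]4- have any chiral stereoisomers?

In an octahedral complex each vertex has one trans partner and four cis neighbours.
Systematic placement gives 2 geometric isomers: N3 mer; N3 fac.
Each arrangement has an internal mirror plane or centre of symmetry, so none is chiral.

no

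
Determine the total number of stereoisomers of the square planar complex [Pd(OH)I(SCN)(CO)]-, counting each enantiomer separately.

3

A square has two trans pairs of vertices; adjacent vertices are cis.
Working through the distinct placements yields 3 geometric isomers: (CO/OH trans, I/SCN trans); (CO/SCN trans, I/OH trans); (CO/I trans, OH/SCN trans).
Each arrangement has an internal mirror plane or centre of symmetry, so none is chiral.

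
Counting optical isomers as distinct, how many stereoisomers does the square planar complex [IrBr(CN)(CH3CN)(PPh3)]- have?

3

A square has two trans pairs of vertices; adjacent vertices are cis.
The distinct arrangements are (3 in all): (Br/CN trans, CH3CN/PPh3 trans); (Br/PPh3 trans, CH3CN/CN trans); (Br/CH3CN trans, CN/PPh3 trans).
Each arrangement has an internal mirror plane or centre of symmetry, so none is chiral.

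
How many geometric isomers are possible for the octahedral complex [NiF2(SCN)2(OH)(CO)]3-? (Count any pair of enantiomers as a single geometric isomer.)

An octahedron has six vertices in three trans pairs; every non-trans pair is cis.
Working through the distinct placements yields 6 geometric isomers: F cis, SCN trans; F cis, SCN cis (3 arrangements, 2 chiral); F trans, SCN trans; F trans, SCN cis.

6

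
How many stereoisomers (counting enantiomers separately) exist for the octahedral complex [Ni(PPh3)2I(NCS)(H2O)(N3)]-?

15

In an octahedral complex each vertex has one trans partner and four cis neighbours.
Exhaustive case analysis gives 9 geometric isomers.
Of these, 6 lack any improper symmetry element and so occur as enantiomeric pairs, giving 9 + 6 = 15 stereoisomers in total.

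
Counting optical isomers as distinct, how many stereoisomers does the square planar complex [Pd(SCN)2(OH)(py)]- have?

2

Working through the distinct placements yields 2 geometric isomers: SCN cis; SCN trans.
Each arrangement has an internal mirror plane or centre of symmetry, so none is chiral.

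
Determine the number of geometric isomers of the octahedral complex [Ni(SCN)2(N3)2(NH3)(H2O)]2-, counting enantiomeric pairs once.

6

In an octahedral complex each vertex has one trans partner and four cis neighbours.
Working through the distinct placements yields 6 geometric isomers: SCN trans, N3 cis; SCN cis, N3 cis (3 arrangements, 2 chiral); SCN trans, N3 trans; SCN cis, N3 trans.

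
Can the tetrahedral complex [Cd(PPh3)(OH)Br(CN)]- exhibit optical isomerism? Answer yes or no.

In a tetrahedral complex all four positions are equivalent and every pair of ligands is adjacent — there is no cis/trans distinction.
Only one geometric arrangement is possible; it has no improper symmetry element, so it exists as a pair of enantiomers (2 stereoisomers).

yes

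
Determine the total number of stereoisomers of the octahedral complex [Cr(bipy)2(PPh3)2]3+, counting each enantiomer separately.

3

In an octahedral complex each vertex has one trans partner and four cis neighbours.
Each bipy is bidentate and must span two cis positions.
There are 2 geometric isomers: PPh3 trans; PPh3 cis (chiral).
One of these lacks any improper symmetry element and so occurs as an enantiomeric pair, giving 2 + 1 = 3 stereoisomers in total.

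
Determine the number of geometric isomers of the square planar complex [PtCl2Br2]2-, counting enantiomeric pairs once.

2

Systematic placement gives 2 geometric isomers: Cl cis; Cl trans.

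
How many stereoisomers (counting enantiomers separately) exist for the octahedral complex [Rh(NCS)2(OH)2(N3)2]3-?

There are 5 geometric isomers: NCS trans, OH trans, N3 trans; NCS cis, OH cis, N3 trans; NCS cis, OH trans, N3 cis; NCS cis, OH cis, N3 cis (chiral); NCS trans, OH cis, N3 cis.
One of these lacks any improper symmetry element and so occurs as an enantiomeric pair, giving 5 + 1 = 6 stereoisomers in total.

6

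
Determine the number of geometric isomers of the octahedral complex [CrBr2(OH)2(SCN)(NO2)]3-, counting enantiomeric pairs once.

6

The six octahedral sites form three mutually perpendicular trans pairs.
Systematic placement gives 6 geometric isomers: Br trans, OH cis; Br trans, OH trans; Br cis, OH cis (3 arrangements, 2 chiral); Br cis, OH trans.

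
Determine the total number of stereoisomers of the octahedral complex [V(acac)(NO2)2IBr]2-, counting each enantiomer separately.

6

In an octahedral complex each vertex has one trans partner and four cis neighbours.
Each acac is bidentate and must span two cis positions.
Working through the distinct placements yields 4 geometric isomers: NO2 cis (3 arrangements, 2 chiral); NO2 trans.
Of these, 2 lack any improper symmetry element and so occur as enantiomeric pairs, giving 4 + 2 = 6 stereoisomers in total.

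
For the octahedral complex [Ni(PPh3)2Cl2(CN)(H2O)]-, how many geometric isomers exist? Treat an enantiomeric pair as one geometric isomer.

Systematic placement gives 6 geometric isomers: PPh3 trans, Cl cis; PPh3 cis, Cl cis (3 arrangements, 2 chiral); PPh3 trans, Cl trans; PPh3 cis, Cl trans.

6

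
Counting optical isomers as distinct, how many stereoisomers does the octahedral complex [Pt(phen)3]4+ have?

The six octahedral sites form three mutually perpendicular trans pairs.
Each phen is bidentate and must span two cis positions.
Only one geometric arrangement is possible; it has no improper symmetry element, so it exists as a pair of enantiomers (2 stereoisomers).

2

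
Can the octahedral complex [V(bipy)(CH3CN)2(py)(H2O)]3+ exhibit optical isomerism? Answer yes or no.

yes

The six octahedral sites form three mutually perpendicular trans pairs.
Each bipy is bidentate and must span two cis positions.
Working through the distinct placements yields 4 geometric isomers: CH3CN trans; CH3CN cis (3 arrangements, 2 chiral).
Of these, 2 lack any improper symmetry element and so occur as enantiomeric pairs, giving 4 + 2 = 6 stereoisomers in total.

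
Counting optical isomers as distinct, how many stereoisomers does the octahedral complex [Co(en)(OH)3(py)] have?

An octahedron has six vertices in three trans pairs; every non-trans pair is cis.
Each en is bidentate and must span two cis positions.
There are 2 geometric isomers: OH mer; OH fac.
Each arrangement has an internal mirror plane or centre of symmetry, so none is chiral.

2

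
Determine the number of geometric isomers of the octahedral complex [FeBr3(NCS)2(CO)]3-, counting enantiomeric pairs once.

3

In an octahedral complex each vertex has one trans partner and four cis neighbours.
The distinct arrangements are (3 in all): Br mer, NCS trans; Br mer, NCS cis; Br fac, NCS cis.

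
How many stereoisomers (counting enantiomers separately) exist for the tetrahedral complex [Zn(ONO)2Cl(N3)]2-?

All four vertices of a tetrahedron are equivalent and mutually adjacent, so cis/trans isomerism cannot arise.
Only one geometric arrangement is possible.

1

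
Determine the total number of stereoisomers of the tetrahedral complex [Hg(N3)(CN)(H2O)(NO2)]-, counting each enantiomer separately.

Only one geometric arrangement is possible; it has no improper symmetry element, so it exists as a pair of enantiomers (2 stereoisomers).

2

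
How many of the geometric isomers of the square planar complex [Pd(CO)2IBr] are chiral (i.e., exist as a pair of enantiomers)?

The distinct arrangements are (2 in all): CO cis; CO trans.
Each arrangement has an internal mirror plane or centre of symmetry, so none is chiral.

0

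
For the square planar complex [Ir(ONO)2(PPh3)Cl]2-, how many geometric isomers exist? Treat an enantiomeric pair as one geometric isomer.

A square has two trans pairs of vertices; adjacent vertices are cis.
There are 2 geometric isomers: ONO cis; ONO trans.

2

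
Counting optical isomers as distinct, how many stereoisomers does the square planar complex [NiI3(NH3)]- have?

A square has two trans pairs of vertices; adjacent vertices are cis.
Only one geometric arrangement is possible.

1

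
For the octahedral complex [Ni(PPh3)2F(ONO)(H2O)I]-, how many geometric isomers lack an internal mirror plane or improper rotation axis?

6

Systematic enumeration (placing each ligand type in turn and discarding arrangements equivalent by rotation or reflection) gives 9 geometric isomers.
Of these, 6 lack any improper symmetry element and so occur as enantiomeric pairs, giving 9 + 6 = 15 stereoisomers in total.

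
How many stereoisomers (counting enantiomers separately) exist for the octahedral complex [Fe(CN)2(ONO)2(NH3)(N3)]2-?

8

In an octahedral complex each vertex has one trans partner and four cis neighbours.
The distinct arrangements are (6 in all): CN trans, ONO trans; CN trans, ONO cis; CN cis, ONO trans; CN cis, ONO cis (3 arrangements, 2 chiral).
Of these, 2 lack any improper symmetry element and so occur as enantiomeric pairs, giving 6 + 2 = 8 stereoisomers in total.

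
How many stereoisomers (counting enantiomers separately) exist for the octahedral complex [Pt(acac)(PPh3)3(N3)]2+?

In an octahedral complex each vertex has one trans partner and four cis neighbours.
Each acac is bidentate and must span two cis positions.
There are 2 geometric isomers: PPh3 fac; PPh3 mer.
Each arrangement has an internal mirror plane or centre of symmetry, so none is chiral.

2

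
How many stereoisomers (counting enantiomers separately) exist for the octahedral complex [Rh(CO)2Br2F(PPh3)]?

8

An octahedron has six vertices in three trans pairs; every non-trans pair is cis.
Working through the distinct placements yields 6 geometric isomers: CO trans, Br trans; CO cis, Br trans; CO cis, Br cis (3 arrangements, 2 chiral); CO trans, Br cis.
Of these, 2 lack any improper symmetry element and so occur as enantiomeric pairs, giving 6 + 2 = 8 stereoisomers in total.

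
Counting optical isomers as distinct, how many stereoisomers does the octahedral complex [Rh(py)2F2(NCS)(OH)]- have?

In an octahedral complex each vertex has one trans partner and four cis neighbours.
Working through the distinct placements yields 6 geometric isomers: py trans, F trans; py cis, F trans; py trans, F cis; py cis, F cis (3 arrangements, 2 chiral).
Of these, 2 lack any improper symmetry element and so occur as enantiomeric pairs, giving 6 + 2 = 8 stereoisomers in total.

8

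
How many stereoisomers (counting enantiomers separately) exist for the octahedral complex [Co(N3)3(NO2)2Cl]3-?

The six octahedral sites form three mutually perpendicular trans pairs.
Systematic placement gives 3 geometric isomers: N3 mer, NO2 trans; N3 fac, NO2 cis; N3 mer, NO2 cis.
Each arrangement has an internal mirror plane or centre of symmetry, so none is chiral.

3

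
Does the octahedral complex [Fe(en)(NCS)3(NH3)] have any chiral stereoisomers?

no

Each en is bidentate and must span two cis positions.
The distinct arrangements are (2 in all): NCS mer; NCS fac.
Each arrangement has an internal mirror plane or centre of symmetry, so none is chiral.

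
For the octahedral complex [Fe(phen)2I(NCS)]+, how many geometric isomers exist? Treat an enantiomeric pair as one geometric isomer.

2

An octahedron has six vertices in three trans pairs; every non-trans pair is cis.
Each phen is bidentate and must span two cis positions.
There are 2 geometric isomers: I and NCS mutually trans; I and NCS mutually cis (chiral).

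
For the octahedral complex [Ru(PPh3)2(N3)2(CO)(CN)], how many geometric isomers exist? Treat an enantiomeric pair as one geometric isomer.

6

An octahedron has six vertices in three trans pairs; every non-trans pair is cis.
Working through the distinct placements yields 6 geometric isomers: PPh3 trans, N3 trans; PPh3 cis, N3 cis (3 arrangements, 2 chiral); PPh3 trans, N3 cis; PPh3 cis, N3 trans.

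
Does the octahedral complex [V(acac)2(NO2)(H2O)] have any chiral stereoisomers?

In an octahedral complex each vertex has one trans partner and four cis neighbours.
Each acac is bidentate and must span two cis positions.
Working through the distinct placements yields 2 geometric isomers: NO2 and H2O mutually trans; NO2 and H2O mutually cis (chiral).
One of these lacks any improper symmetry element and so occurs as an enantiomeric pair, giving 2 + 1 = 3 stereoisomers in total.

yes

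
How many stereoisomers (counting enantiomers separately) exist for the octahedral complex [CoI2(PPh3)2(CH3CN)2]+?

6

The six octahedral sites form three mutually perpendicular trans pairs.
Working through the distinct placements yields 5 geometric isomers: I trans, PPh3 trans, CH3CN trans; I cis, PPh3 cis, CH3CN trans; I cis, PPh3 trans, CH3CN cis; I cis, PPh3 cis, CH3CN cis (chiral); I trans, PPh3 cis, CH3CN cis.
One of these lacks any improper symmetry element and so occurs as an enantiomeric pair, giving 5 + 1 = 6 stereoisomers in total.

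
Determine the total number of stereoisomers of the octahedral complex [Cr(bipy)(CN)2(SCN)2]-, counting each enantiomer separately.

4

In an octahedral complex each vertex has one trans partner and four cis neighbours.
Each bipy is bidentate and must span two cis positions.
Working through the distinct placements yields 3 geometric isomers: CN trans, SCN cis; CN cis, SCN cis (chiral); CN cis, SCN trans.
One of these lacks any improper symmetry element and so occurs as an enantiomeric pair, giving 3 + 1 = 4 stereoisomers in total.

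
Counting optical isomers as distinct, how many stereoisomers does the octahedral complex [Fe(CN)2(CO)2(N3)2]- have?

6

An octahedron has six vertices in three trans pairs; every non-trans pair is cis.
The distinct arrangements are (5 in all): CN trans, CO trans, N3 trans; CN trans, CO cis, N3 cis; CN cis, CO cis, N3 trans; CN cis, CO cis, N3 cis (chiral); CN cis, CO trans, N3 cis.
One of these lacks any improper symmetry element and so occurs as an enantiomeric pair, giving 5 + 1 = 6 stereoisomers in total.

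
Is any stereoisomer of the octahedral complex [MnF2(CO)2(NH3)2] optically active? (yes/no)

Working through the distinct placements yields 5 geometric isomers: F trans, CO trans, NH3 trans; F cis, CO trans, NH3 cis; F cis, CO cis, NH3 trans; F cis, CO cis, NH3 cis (chiral); F trans, CO cis, NH3 cis.
One of these lacks any improper symmetry element and so occurs as an enantiomeric pair, giving 5 + 1 = 6 stereoisomers in total.

yes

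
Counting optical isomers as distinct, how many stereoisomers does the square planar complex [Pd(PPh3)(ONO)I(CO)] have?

3

A square has two trans pairs of vertices; adjacent vertices are cis.
There are 3 geometric isomers: (CO/ONO trans, I/PPh3 trans); (CO/PPh3 trans, I/ONO trans); (CO/I trans, ONO/PPh3 trans).
Each arrangement has an internal mirror plane or centre of symmetry, so none is chiral.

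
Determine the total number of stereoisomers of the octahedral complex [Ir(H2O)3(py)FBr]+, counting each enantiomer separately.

5

The six octahedral sites form three mutually perpendicular trans pairs.
Systematic placement gives 4 geometric isomers: H2O mer (3 arrangements); H2O fac (chiral).
One of these lacks any improper symmetry element and so occurs as an enantiomeric pair, giving 4 + 1 = 5 stereoisomers in total.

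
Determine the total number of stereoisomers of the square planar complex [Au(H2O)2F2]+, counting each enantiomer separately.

2

Working through the distinct placements yields 2 geometric isomers: H2O cis; H2O trans.
Each arrangement has an internal mirror plane or centre of symmetry, so none is chiral.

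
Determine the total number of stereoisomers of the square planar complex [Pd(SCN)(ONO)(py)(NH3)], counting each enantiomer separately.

3

The distinct arrangements are (3 in all): (NH3/SCN trans, ONO/py trans); (NH3/py trans, ONO/SCN trans); (NH3/ONO trans, SCN/py trans).
Each arrangement has an internal mirror plane or centre of symmetry, so none is chiral.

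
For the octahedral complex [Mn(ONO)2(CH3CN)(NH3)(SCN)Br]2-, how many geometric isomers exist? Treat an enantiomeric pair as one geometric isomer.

An octahedron has six vertices in three trans pairs; every non-trans pair is cis.
Exhaustive case analysis gives 9 geometric isomers.

9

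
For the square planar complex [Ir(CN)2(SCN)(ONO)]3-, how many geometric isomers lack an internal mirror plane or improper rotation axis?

0

A square has two trans pairs of vertices; adjacent vertices are cis.
The distinct arrangements are (2 in all): CN cis; CN trans.
Each arrangement has an internal mirror plane or centre of symmetry, so none is chiral.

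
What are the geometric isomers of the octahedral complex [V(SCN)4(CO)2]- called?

cis and trans

There are 2 geometric isomers: CO trans; CO cis.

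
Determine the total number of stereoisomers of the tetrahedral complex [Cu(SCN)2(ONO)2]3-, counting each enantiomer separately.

1

In a tetrahedral complex all four positions are equivalent and every pair of ligands is adjacent — there is no cis/trans distinction.
Only one geometric arrangement is possible.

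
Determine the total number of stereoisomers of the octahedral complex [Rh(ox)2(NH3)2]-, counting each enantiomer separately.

The six octahedral sites form three mutually perpendicular trans pairs.
Each ox is bidentate and must span two cis positions.
Systematic placement gives 2 geometric isomers: NH3 trans; NH3 cis (chiral).
One of these lacks any improper symmetry element and so occurs as an enantiomeric pair, giving 2 + 1 = 3 stereoisomers in total.

3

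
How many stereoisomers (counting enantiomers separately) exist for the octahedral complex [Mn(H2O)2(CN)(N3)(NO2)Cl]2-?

Exhaustive case analysis gives 9 geometric isomers.
Of these, 6 lack any improper symmetry element and so occur as enantiomeric pairs, giving 9 + 6 = 15 stereoisomers in total.

15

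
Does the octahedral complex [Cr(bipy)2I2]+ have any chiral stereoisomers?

Each bipy is bidentate and must span two cis positions.
Systematic placement gives 2 geometric isomers: I trans; I cis (chiral).
One of these lacks any improper symmetry element and so occurs as an enantiomeric pair, giving 2 + 1 = 3 stereoisomers in total.

yes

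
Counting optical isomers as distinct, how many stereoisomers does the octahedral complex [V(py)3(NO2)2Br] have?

3

In an octahedral complex each vertex has one trans partner and four cis neighbours.
There are 3 geometric isomers: py mer, NO2 cis; py mer, NO2 trans; py fac, NO2 cis.
Each arrangement has an internal mirror plane or centre of symmetry, so none is chiral.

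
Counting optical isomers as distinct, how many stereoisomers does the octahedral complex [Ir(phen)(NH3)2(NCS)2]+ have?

4

In an octahedral complex each vertex has one trans partner and four cis neighbours.
Each phen is bidentate and must span two cis positions.
Systematic placement gives 3 geometric isomers: NH3 cis, NCS trans; NH3 cis, NCS cis (chiral); NH3 trans, NCS cis.
One of these lacks any improper symmetry element and so occurs as an enantiomeric pair, giving 3 + 1 = 4 stereoisomers in total.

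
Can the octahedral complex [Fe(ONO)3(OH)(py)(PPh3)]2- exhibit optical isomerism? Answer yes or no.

yes

The six octahedral sites form three mutually perpendicular trans pairs.
Systematic placement gives 4 geometric isomers: ONO mer (3 arrangements); ONO fac (chiral).
One of these lacks any improper symmetry element and so occurs as an enantiomeric pair, giving 4 + 1 = 5 stereoisomers in total.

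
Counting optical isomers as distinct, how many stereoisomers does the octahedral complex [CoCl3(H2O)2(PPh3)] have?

An octahedron has six vertices in three trans pairs; every non-trans pair is cis.
The distinct arrangements are (3 in all): Cl mer, H2O cis; Cl mer, H2O trans; Cl fac, H2O cis.
Each arrangement has an internal mirror plane or centre of symmetry, so none is chiral.

3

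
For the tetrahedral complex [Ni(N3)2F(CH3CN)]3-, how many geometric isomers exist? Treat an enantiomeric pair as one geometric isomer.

In a tetrahedral complex all four positions are equivalent and every pair of ligands is adjacent — there is no cis/trans distinction.
Only one geometric arrangement is possible.

1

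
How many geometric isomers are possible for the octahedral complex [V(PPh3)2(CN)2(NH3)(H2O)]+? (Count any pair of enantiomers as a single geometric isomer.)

In an octahedral complex each vertex has one trans partner and four cis neighbours.
Systematic placement gives 6 geometric isomers: PPh3 trans, CN trans; PPh3 cis, CN trans; PPh3 trans, CN cis; PPh3 cis, CN cis (3 arrangements, 2 chiral).

6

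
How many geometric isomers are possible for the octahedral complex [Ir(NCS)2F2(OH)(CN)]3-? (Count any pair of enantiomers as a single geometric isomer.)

6

There are 6 geometric isomers: NCS cis, F cis (3 arrangements, 2 chiral); NCS trans, F cis; NCS cis, F trans; NCS trans, F trans.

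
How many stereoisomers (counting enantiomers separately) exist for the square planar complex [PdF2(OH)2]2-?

2

In a square planar complex each vertex has one trans partner and two cis neighbours.
The distinct arrangements are (2 in all): F cis; F trans.
Each arrangement has an internal mirror plane or centre of symmetry, so none is chiral.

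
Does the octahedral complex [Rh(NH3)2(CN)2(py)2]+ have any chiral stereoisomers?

yes

Working through the distinct placements yields 5 geometric isomers: NH3 trans, CN trans, py trans; NH3 cis, CN trans, py cis; NH3 cis, CN cis, py trans; NH3 cis, CN cis, py cis (chiral); NH3 trans, CN cis, py cis.
One of these lacks any improper symmetry element and so occurs as an enantiomeric pair, giving 5 + 1 = 6 stereoisomers in total.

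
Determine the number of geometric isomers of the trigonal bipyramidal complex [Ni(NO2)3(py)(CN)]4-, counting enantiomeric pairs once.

4

In a trigonal bipyramid the two axial positions differ from the three equatorial ones.
The distinct arrangements are (4 in all): py equatorial, CN axial; py axial, CN axial; py equatorial, CN equatorial; py axial, CN equatorial.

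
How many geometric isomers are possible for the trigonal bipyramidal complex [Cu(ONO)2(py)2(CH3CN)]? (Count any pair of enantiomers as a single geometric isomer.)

5

In a trigonal bipyramid the two axial positions differ from the three equatorial ones.
Placing the ligands in turn and identifying arrangements related by rotation or reflection leaves 5 distinct geometric isomers.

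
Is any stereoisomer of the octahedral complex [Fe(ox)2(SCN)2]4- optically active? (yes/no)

In an octahedral complex each vertex has one trans partner and four cis neighbours.
Each ox is bidentate and must span two cis positions.
Working through the distinct placements yields 2 geometric isomers: SCN trans; SCN cis (chiral).
One of these lacks any improper symmetry element and so occurs as an enantiomeric pair, giving 2 + 1 = 3 stereoisomers in total.

yes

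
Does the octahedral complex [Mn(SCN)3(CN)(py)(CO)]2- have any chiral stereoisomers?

In an octahedral complex each vertex has one trans partner and four cis neighbours.
Systematic placement gives 4 geometric isomers: SCN mer (3 arrangements); SCN fac (chiral).
One of these lacks any improper symmetry element and so occurs as an enantiomeric pair, giving 4 + 1 = 5 stereoisomers in total.

yes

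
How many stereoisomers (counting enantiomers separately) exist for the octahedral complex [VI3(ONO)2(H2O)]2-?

Working through the distinct placements yields 3 geometric isomers: I mer, ONO trans; I fac, ONO cis; I mer, ONO cis.
Each arrangement has an internal mirror plane or centre of symmetry, so none is chiral.

3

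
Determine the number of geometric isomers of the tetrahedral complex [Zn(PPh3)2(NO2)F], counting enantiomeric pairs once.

Only one geometric arrangement is possible.

1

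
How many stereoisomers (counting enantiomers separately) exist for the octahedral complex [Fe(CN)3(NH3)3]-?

The six octahedral sites form three mutually perpendicular trans pairs.
Systematic placement gives 2 geometric isomers: CN mer; CN fac.
Each arrangement has an internal mirror plane or centre of symmetry, so none is chiral.

2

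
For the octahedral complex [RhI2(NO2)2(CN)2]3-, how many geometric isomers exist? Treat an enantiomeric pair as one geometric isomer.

In an octahedral complex each vertex has one trans partner and four cis neighbours.
Working through the distinct placements yields 5 geometric isomers: I trans, NO2 trans, CN trans; I cis, NO2 cis, CN trans; I cis, NO2 trans, CN cis; I cis, NO2 cis, CN cis (chiral); I trans, NO2 cis, CN cis.

5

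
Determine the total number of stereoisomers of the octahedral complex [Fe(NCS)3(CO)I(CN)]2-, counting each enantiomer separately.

5

An octahedron has six vertices in three trans pairs; every non-trans pair is cis.
Systematic placement gives 4 geometric isomers: NCS mer (3 arrangements); NCS fac (chiral).
One of these lacks any improper symmetry element and so occurs as an enantiomeric pair, giving 4 + 1 = 5 stereoisomers in total.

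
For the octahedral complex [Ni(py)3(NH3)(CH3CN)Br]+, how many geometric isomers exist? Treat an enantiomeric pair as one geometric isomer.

An octahedron has six vertices in three trans pairs; every non-trans pair is cis.
There are 4 geometric isomers: py mer (3 arrangements); py fac (chiral).

4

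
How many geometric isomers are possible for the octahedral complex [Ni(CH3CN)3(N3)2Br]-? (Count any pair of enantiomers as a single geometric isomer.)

In an octahedral complex each vertex has one trans partner and four cis neighbours.
Working through the distinct placements yields 3 geometric isomers: CH3CN mer, N3 trans; CH3CN fac, N3 cis; CH3CN mer, N3 cis.

3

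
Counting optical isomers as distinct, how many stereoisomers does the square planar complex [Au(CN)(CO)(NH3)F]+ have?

In a square planar complex each vertex has one trans partner and two cis neighbours.
Systematic placement gives 3 geometric isomers: (CN/F trans, CO/NH3 trans); (CN/NH3 trans, CO/F trans); (CN/CO trans, F/NH3 trans).
Each arrangement has an internal mirror plane or centre of symmetry, so none is chiral.

3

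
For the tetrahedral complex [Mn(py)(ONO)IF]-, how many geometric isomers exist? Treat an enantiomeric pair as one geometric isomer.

All four vertices of a tetrahedron are equivalent and mutually adjacent, so cis/trans isomerism cannot arise.
Only one geometric arrangement is possible; it has no improper symmetry element, so it exists as a pair of enantiomers (2 stereoisomers).

1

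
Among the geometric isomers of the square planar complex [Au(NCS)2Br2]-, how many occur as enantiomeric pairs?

There are 2 geometric isomers: NCS cis; NCS trans.
Each arrangement has an internal mirror plane or centre of symmetry, so none is chiral.

0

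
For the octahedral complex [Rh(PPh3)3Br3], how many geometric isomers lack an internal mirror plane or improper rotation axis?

0

The six octahedral sites form three mutually perpendicular trans pairs.
There are 2 geometric isomers: PPh3 mer; PPh3 fac.
Each arrangement has an internal mirror plane or centre of symmetry, so none is chiral.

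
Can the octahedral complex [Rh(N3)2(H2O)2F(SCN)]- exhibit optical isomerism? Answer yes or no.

The distinct arrangements are (6 in all): N3 cis, H2O cis (3 arrangements, 2 chiral); N3 trans, H2O cis; N3 cis, H2O trans; N3 trans, H2O trans.
Of these, 2 lack any improper symmetry element and so occur as enantiomeric pairs, giving 6 + 2 = 8 stereoisomers in total.

yes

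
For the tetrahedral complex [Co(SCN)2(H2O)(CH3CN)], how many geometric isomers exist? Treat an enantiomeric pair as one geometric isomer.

In a tetrahedral complex all four positions are equivalent and every pair of ligands is adjacent — there is no cis/trans distinction.
Only one geometric arrangement is possible.

1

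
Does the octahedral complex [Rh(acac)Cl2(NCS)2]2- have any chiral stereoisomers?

yes

Each acac is bidentate and must span two cis positions.
The distinct arrangements are (3 in all): Cl trans, NCS cis; Cl cis, NCS cis (chiral); Cl cis, NCS trans.
One of these lacks any improper symmetry element and so occurs as an enantiomeric pair, giving 3 + 1 = 4 stereoisomers in total.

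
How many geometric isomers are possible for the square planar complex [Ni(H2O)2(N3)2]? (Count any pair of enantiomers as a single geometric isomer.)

2

The distinct arrangements are (2 in all): H2O cis; H2O trans.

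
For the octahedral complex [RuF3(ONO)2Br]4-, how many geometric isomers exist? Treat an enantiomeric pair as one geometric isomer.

3

An octahedron has six vertices in three trans pairs; every non-trans pair is cis.
The distinct arrangements are (3 in all): F mer, ONO trans; F fac, ONO cis; F mer, ONO cis.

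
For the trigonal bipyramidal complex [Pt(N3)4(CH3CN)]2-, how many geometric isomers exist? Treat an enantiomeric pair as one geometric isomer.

In a trigonal bipyramid the two axial positions differ from the three equatorial ones.
Working through the distinct placements yields 2 geometric isomers: CH3CN axial; CH3CN equatorial.

2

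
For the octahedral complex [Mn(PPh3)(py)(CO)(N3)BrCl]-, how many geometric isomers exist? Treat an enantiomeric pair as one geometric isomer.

In an octahedral complex each vertex has one trans partner and four cis neighbours.
Systematic enumeration (placing each ligand type in turn and discarding arrangements equivalent by rotation or reflection) gives 15 geometric isomers.

15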